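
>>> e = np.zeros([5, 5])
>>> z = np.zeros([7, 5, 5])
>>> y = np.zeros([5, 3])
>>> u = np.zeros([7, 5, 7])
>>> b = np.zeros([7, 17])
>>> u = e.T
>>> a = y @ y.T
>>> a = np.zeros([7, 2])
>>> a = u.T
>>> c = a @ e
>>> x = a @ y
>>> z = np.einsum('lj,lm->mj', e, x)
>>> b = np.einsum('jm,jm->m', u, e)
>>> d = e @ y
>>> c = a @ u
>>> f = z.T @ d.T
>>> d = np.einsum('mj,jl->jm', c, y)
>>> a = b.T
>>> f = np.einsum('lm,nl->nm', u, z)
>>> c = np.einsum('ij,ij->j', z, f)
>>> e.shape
(5, 5)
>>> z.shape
(3, 5)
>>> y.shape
(5, 3)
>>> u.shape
(5, 5)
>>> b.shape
(5,)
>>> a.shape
(5,)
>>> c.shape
(5,)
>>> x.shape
(5, 3)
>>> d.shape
(5, 5)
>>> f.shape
(3, 5)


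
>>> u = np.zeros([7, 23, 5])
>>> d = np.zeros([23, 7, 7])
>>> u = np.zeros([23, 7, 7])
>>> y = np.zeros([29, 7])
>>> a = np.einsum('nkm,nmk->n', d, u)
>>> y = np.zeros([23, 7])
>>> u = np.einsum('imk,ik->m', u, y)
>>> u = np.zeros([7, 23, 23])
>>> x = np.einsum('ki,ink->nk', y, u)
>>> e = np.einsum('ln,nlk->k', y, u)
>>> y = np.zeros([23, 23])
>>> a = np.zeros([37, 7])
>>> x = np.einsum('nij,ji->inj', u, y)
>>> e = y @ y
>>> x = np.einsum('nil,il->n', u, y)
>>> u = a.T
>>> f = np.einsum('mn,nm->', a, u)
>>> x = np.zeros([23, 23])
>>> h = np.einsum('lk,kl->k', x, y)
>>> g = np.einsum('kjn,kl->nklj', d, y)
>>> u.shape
(7, 37)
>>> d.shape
(23, 7, 7)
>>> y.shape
(23, 23)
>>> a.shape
(37, 7)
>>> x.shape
(23, 23)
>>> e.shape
(23, 23)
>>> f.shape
()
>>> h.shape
(23,)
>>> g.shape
(7, 23, 23, 7)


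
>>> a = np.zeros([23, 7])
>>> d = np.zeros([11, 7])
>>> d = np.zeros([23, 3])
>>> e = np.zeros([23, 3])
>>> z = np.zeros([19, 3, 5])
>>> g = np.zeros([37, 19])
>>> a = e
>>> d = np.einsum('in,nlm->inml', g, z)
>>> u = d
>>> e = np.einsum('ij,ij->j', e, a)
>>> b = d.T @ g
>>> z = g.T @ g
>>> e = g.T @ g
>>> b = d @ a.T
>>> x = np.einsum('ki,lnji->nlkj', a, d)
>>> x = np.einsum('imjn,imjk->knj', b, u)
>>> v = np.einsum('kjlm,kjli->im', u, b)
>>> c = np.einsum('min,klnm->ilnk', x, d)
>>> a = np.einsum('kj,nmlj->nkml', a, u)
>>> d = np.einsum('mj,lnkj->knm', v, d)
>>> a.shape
(37, 23, 19, 5)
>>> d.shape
(5, 19, 23)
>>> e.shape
(19, 19)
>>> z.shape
(19, 19)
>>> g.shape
(37, 19)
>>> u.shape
(37, 19, 5, 3)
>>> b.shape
(37, 19, 5, 23)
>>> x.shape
(3, 23, 5)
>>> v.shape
(23, 3)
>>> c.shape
(23, 19, 5, 37)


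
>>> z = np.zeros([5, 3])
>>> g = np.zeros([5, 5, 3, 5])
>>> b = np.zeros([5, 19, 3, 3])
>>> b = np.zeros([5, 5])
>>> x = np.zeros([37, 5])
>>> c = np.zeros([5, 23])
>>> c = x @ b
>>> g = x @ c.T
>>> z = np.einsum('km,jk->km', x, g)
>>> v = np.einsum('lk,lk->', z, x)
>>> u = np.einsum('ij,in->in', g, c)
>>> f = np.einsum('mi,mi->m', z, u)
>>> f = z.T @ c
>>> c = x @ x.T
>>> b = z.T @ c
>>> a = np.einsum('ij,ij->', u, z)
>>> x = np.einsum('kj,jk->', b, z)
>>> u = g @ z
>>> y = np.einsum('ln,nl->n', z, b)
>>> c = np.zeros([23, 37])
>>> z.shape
(37, 5)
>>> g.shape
(37, 37)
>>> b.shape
(5, 37)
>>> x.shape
()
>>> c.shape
(23, 37)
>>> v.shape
()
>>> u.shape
(37, 5)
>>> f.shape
(5, 5)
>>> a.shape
()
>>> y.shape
(5,)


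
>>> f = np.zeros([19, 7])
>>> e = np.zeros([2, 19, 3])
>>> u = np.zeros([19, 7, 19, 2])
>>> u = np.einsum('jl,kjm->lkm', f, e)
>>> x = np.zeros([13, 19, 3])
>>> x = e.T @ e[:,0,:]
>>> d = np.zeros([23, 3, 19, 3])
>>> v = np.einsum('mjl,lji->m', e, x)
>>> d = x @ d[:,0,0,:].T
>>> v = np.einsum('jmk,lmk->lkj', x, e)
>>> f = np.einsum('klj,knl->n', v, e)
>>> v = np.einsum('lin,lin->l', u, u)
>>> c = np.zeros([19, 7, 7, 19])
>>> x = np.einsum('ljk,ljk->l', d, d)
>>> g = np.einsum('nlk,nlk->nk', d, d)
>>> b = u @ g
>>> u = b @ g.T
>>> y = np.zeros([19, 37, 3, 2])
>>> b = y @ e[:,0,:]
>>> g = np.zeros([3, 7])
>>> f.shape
(19,)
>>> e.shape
(2, 19, 3)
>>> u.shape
(7, 2, 3)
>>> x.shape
(3,)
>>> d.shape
(3, 19, 23)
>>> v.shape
(7,)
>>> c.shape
(19, 7, 7, 19)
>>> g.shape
(3, 7)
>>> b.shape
(19, 37, 3, 3)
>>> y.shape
(19, 37, 3, 2)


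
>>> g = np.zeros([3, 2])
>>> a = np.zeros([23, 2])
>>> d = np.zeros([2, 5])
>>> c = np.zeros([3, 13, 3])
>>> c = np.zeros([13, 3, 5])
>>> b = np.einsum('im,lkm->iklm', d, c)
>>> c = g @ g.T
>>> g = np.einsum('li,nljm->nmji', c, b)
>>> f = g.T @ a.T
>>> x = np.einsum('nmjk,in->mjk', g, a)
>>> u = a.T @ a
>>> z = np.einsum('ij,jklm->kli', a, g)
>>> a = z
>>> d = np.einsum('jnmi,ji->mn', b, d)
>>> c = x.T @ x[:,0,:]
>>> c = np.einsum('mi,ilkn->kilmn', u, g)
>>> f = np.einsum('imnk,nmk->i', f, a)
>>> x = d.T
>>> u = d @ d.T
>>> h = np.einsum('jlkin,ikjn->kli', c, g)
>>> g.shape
(2, 5, 13, 3)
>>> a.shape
(5, 13, 23)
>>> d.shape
(13, 3)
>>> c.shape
(13, 2, 5, 2, 3)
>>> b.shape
(2, 3, 13, 5)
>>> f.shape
(3,)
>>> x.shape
(3, 13)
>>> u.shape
(13, 13)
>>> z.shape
(5, 13, 23)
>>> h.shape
(5, 2, 2)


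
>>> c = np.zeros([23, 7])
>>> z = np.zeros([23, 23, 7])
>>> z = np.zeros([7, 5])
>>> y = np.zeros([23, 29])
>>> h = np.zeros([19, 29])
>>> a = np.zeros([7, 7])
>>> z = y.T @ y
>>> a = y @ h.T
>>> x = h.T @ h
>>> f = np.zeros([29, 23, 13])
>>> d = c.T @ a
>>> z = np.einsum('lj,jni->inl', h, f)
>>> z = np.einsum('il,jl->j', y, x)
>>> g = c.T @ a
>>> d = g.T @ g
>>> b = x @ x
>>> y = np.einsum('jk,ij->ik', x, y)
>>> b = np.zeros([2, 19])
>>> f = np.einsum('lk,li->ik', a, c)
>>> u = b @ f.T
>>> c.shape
(23, 7)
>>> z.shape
(29,)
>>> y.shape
(23, 29)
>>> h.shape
(19, 29)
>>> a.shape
(23, 19)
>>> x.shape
(29, 29)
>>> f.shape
(7, 19)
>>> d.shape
(19, 19)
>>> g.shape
(7, 19)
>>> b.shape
(2, 19)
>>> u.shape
(2, 7)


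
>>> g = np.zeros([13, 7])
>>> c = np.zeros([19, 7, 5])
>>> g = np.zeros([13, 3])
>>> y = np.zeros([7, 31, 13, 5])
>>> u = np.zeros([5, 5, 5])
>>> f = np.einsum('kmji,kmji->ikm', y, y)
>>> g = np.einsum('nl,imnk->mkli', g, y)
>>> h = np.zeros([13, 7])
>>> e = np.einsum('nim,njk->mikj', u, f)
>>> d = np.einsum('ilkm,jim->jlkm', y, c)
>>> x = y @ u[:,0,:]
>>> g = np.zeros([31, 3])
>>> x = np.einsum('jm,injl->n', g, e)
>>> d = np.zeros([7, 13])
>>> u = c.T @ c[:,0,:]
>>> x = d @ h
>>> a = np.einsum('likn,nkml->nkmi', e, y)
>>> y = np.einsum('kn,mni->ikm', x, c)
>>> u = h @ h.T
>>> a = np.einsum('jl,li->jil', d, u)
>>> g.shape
(31, 3)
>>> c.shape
(19, 7, 5)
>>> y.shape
(5, 7, 19)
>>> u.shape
(13, 13)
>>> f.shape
(5, 7, 31)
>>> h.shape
(13, 7)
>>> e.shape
(5, 5, 31, 7)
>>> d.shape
(7, 13)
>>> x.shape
(7, 7)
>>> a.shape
(7, 13, 13)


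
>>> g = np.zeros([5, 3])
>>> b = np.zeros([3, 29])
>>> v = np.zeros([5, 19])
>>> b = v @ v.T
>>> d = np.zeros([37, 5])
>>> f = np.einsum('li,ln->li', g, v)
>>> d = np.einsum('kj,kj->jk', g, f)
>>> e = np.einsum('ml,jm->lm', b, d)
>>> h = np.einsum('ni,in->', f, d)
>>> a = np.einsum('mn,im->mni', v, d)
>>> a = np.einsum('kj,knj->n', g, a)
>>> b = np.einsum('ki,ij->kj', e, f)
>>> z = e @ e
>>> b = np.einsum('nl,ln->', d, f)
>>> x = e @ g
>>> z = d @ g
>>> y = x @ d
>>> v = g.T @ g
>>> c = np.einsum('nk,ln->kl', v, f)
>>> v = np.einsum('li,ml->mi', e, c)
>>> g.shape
(5, 3)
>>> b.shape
()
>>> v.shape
(3, 5)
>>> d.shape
(3, 5)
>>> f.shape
(5, 3)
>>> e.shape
(5, 5)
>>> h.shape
()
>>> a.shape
(19,)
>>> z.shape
(3, 3)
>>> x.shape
(5, 3)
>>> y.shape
(5, 5)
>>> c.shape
(3, 5)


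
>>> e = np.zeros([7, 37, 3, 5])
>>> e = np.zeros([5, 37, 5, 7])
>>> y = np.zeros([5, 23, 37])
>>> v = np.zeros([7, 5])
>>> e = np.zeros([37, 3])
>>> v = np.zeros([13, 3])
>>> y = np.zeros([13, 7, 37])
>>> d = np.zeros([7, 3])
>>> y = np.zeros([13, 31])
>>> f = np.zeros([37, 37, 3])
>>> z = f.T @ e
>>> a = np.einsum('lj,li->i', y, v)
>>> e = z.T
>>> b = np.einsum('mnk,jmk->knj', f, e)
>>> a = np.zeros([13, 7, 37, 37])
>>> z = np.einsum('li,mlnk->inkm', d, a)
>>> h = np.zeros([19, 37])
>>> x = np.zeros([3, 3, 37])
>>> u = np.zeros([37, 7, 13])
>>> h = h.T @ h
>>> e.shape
(3, 37, 3)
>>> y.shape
(13, 31)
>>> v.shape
(13, 3)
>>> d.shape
(7, 3)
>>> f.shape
(37, 37, 3)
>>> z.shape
(3, 37, 37, 13)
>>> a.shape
(13, 7, 37, 37)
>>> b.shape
(3, 37, 3)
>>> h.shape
(37, 37)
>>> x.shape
(3, 3, 37)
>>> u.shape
(37, 7, 13)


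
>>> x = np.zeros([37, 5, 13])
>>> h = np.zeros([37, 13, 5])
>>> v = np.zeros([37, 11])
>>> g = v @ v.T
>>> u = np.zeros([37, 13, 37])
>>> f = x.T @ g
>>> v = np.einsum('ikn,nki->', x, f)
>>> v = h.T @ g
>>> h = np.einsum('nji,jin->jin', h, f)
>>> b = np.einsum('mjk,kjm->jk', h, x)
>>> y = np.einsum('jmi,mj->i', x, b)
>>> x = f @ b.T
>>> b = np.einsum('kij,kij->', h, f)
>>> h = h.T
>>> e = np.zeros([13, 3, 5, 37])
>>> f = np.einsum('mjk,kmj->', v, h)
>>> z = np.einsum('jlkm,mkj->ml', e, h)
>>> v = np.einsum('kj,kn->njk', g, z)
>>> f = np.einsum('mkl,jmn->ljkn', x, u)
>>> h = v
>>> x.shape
(13, 5, 5)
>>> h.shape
(3, 37, 37)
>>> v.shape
(3, 37, 37)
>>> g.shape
(37, 37)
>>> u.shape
(37, 13, 37)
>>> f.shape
(5, 37, 5, 37)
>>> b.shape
()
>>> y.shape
(13,)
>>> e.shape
(13, 3, 5, 37)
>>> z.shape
(37, 3)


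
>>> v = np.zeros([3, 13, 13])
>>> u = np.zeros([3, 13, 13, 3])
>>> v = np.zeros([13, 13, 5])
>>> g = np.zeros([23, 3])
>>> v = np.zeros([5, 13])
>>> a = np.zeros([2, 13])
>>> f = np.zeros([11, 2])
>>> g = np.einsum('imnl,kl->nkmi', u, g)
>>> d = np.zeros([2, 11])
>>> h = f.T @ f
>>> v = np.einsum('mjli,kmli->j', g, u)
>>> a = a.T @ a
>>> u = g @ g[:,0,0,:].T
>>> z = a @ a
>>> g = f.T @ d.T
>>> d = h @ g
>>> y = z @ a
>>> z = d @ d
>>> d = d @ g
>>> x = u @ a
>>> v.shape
(23,)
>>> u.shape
(13, 23, 13, 13)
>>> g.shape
(2, 2)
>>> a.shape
(13, 13)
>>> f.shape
(11, 2)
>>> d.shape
(2, 2)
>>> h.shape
(2, 2)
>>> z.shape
(2, 2)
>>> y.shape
(13, 13)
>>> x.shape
(13, 23, 13, 13)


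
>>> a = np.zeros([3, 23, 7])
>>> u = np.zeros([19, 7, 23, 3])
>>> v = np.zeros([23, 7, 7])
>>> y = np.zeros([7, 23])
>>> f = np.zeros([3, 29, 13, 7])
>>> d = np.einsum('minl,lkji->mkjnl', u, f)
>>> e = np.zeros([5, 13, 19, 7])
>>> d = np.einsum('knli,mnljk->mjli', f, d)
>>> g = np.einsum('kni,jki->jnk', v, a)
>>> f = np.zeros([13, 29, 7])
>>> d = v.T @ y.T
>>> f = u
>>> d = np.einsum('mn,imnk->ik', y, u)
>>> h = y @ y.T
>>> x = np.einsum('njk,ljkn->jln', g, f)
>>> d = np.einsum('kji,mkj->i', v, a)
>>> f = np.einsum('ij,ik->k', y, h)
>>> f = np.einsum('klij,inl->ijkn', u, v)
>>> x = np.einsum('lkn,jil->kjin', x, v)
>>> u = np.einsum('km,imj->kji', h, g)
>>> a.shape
(3, 23, 7)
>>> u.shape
(7, 23, 3)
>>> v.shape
(23, 7, 7)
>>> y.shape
(7, 23)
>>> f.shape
(23, 3, 19, 7)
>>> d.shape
(7,)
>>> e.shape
(5, 13, 19, 7)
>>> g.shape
(3, 7, 23)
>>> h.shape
(7, 7)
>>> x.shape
(19, 23, 7, 3)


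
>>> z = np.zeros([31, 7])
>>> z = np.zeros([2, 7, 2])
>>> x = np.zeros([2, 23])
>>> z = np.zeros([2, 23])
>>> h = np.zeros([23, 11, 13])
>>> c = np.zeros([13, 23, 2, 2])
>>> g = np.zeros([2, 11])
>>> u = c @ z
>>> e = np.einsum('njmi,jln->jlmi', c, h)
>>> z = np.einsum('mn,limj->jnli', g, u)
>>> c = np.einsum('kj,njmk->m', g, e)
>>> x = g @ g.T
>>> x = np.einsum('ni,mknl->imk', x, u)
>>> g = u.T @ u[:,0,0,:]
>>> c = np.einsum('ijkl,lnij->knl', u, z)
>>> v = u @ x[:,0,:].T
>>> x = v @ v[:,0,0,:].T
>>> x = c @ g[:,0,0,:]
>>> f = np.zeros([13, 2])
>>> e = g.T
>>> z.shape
(23, 11, 13, 23)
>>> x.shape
(2, 11, 23)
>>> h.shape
(23, 11, 13)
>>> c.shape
(2, 11, 23)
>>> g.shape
(23, 2, 23, 23)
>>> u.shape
(13, 23, 2, 23)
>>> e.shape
(23, 23, 2, 23)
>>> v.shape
(13, 23, 2, 2)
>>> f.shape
(13, 2)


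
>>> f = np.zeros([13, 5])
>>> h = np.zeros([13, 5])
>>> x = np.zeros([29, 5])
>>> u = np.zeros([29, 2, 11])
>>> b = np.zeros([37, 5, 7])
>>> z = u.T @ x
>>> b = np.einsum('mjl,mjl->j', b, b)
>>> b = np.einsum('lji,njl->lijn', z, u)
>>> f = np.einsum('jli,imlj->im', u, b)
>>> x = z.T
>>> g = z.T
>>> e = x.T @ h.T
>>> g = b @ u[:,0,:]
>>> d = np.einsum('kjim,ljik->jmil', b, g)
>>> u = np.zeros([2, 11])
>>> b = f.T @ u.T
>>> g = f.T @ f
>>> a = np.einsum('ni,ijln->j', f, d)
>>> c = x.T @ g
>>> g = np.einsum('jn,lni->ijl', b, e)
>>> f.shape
(11, 5)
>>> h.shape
(13, 5)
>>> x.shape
(5, 2, 11)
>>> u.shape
(2, 11)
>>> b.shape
(5, 2)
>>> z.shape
(11, 2, 5)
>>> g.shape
(13, 5, 11)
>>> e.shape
(11, 2, 13)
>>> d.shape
(5, 29, 2, 11)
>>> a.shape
(29,)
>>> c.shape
(11, 2, 5)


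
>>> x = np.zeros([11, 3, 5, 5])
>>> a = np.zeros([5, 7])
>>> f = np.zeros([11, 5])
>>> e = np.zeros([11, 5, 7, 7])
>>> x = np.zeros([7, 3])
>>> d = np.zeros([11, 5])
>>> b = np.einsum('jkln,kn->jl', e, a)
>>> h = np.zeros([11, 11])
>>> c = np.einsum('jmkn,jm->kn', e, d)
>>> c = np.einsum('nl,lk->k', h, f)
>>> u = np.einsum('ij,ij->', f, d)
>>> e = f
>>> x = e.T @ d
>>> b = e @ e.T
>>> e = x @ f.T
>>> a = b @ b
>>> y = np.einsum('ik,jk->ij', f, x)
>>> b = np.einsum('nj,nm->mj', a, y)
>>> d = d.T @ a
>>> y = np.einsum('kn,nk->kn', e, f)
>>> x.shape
(5, 5)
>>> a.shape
(11, 11)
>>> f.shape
(11, 5)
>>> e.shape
(5, 11)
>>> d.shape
(5, 11)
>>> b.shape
(5, 11)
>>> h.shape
(11, 11)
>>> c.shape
(5,)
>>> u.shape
()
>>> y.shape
(5, 11)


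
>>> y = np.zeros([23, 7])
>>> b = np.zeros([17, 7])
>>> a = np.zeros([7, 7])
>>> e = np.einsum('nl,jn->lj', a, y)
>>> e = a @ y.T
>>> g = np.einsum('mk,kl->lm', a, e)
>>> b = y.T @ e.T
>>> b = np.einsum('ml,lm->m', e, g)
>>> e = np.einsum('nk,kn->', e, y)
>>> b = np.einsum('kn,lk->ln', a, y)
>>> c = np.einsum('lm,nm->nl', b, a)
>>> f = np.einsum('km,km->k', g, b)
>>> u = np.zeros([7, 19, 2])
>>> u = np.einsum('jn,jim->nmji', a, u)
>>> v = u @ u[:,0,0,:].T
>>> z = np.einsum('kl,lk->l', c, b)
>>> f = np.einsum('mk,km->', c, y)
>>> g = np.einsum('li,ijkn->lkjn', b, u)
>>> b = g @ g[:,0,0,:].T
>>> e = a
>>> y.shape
(23, 7)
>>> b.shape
(23, 7, 2, 23)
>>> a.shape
(7, 7)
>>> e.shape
(7, 7)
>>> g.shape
(23, 7, 2, 19)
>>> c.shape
(7, 23)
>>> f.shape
()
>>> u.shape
(7, 2, 7, 19)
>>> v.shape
(7, 2, 7, 7)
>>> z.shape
(23,)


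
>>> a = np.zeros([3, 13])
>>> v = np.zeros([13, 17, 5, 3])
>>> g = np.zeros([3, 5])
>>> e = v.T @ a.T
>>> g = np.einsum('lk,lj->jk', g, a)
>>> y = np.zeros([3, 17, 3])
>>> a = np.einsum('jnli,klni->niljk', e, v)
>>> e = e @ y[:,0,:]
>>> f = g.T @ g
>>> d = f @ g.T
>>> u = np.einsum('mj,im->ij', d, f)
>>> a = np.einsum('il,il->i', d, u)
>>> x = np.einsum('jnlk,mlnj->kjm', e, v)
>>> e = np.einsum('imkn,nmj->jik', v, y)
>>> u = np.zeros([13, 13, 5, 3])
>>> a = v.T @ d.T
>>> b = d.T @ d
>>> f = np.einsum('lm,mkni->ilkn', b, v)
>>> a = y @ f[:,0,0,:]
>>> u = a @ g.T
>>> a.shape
(3, 17, 5)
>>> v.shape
(13, 17, 5, 3)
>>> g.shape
(13, 5)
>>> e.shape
(3, 13, 5)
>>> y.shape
(3, 17, 3)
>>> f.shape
(3, 13, 17, 5)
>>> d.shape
(5, 13)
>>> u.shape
(3, 17, 13)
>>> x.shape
(3, 3, 13)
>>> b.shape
(13, 13)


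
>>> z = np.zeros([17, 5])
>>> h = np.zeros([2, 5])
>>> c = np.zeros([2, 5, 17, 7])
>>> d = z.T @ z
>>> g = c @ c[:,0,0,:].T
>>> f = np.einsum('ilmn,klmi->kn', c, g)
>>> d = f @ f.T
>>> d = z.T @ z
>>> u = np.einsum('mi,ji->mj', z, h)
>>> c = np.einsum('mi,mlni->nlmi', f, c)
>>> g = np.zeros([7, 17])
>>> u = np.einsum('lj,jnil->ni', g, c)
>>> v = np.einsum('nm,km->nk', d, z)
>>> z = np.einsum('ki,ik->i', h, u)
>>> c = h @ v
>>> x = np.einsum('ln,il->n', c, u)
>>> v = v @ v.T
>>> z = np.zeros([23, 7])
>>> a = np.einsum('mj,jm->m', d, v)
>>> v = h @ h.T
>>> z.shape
(23, 7)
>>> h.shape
(2, 5)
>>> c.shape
(2, 17)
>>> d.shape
(5, 5)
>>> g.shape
(7, 17)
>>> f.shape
(2, 7)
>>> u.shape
(5, 2)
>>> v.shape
(2, 2)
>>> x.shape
(17,)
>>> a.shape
(5,)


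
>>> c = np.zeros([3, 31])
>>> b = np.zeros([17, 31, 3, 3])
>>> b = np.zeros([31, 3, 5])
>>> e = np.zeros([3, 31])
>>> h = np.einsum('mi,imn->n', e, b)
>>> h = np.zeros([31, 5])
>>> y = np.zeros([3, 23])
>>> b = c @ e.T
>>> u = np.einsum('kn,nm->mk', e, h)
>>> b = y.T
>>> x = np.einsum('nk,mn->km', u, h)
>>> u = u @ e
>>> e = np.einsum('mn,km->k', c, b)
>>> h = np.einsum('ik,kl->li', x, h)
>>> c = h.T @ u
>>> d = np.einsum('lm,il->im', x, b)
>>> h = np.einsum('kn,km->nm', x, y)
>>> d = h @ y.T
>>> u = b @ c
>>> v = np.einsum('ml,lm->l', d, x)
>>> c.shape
(3, 31)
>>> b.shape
(23, 3)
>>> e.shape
(23,)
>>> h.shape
(31, 23)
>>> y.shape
(3, 23)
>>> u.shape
(23, 31)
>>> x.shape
(3, 31)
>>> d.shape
(31, 3)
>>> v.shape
(3,)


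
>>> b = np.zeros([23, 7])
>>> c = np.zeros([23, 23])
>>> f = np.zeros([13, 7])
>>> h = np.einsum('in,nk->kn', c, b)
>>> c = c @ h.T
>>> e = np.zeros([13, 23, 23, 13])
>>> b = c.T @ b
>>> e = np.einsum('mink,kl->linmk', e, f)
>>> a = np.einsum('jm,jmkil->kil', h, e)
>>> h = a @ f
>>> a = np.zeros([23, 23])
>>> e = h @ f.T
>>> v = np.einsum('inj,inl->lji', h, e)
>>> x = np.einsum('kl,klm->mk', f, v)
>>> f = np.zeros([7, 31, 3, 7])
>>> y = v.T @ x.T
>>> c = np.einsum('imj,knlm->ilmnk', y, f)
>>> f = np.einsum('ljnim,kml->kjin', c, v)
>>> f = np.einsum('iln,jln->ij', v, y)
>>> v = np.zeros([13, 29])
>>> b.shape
(7, 7)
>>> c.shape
(23, 3, 7, 31, 7)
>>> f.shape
(13, 23)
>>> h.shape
(23, 13, 7)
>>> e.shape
(23, 13, 13)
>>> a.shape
(23, 23)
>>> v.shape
(13, 29)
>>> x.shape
(23, 13)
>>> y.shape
(23, 7, 23)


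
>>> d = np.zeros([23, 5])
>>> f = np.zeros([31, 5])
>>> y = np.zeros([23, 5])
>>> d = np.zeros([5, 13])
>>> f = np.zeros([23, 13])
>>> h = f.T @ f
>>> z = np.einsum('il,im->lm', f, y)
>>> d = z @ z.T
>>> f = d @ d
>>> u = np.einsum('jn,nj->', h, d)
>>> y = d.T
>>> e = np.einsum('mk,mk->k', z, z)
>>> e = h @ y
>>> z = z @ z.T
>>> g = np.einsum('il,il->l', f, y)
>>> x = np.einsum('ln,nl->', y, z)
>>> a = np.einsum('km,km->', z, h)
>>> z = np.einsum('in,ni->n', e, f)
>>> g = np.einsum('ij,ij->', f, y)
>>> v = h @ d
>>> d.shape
(13, 13)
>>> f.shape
(13, 13)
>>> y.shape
(13, 13)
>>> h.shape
(13, 13)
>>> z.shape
(13,)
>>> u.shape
()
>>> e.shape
(13, 13)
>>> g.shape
()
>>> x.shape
()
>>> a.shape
()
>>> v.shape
(13, 13)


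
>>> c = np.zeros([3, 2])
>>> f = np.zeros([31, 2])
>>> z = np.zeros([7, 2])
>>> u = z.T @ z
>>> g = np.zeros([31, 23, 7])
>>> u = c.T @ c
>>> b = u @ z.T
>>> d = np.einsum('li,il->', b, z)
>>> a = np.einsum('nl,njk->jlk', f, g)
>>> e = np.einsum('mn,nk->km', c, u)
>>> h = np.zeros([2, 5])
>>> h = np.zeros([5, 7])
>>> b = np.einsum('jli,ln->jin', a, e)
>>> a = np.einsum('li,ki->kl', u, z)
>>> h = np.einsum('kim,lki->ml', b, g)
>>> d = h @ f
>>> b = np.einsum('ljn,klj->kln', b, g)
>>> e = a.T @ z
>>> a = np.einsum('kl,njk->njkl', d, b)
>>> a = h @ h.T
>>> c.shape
(3, 2)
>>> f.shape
(31, 2)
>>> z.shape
(7, 2)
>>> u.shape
(2, 2)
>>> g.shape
(31, 23, 7)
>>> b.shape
(31, 23, 3)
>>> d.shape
(3, 2)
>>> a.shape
(3, 3)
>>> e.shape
(2, 2)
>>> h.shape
(3, 31)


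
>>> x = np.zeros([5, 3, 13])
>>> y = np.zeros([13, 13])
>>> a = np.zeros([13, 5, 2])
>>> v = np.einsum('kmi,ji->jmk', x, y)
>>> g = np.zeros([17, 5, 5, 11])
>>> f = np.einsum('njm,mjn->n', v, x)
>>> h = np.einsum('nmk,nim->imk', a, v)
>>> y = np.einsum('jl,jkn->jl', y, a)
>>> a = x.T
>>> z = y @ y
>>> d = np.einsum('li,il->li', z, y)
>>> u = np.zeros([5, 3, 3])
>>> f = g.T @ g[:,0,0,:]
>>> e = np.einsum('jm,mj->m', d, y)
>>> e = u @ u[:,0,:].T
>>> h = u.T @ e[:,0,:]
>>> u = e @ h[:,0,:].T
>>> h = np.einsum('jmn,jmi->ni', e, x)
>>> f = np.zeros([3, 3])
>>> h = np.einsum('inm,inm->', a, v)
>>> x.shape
(5, 3, 13)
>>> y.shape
(13, 13)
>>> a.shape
(13, 3, 5)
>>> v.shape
(13, 3, 5)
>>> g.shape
(17, 5, 5, 11)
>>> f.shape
(3, 3)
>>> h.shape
()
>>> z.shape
(13, 13)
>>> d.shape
(13, 13)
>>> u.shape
(5, 3, 3)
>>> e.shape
(5, 3, 5)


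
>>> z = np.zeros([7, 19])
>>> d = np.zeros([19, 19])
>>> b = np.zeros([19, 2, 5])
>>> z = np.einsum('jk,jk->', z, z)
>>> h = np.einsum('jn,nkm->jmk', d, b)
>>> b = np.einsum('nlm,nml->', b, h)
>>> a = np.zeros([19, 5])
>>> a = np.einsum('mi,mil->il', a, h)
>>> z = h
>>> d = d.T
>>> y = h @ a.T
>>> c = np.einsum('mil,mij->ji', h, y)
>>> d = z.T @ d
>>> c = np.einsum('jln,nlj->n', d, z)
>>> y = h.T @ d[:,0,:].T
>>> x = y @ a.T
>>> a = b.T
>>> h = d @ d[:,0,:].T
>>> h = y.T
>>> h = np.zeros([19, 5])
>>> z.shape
(19, 5, 2)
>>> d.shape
(2, 5, 19)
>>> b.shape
()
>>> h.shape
(19, 5)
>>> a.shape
()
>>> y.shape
(2, 5, 2)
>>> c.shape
(19,)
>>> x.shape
(2, 5, 5)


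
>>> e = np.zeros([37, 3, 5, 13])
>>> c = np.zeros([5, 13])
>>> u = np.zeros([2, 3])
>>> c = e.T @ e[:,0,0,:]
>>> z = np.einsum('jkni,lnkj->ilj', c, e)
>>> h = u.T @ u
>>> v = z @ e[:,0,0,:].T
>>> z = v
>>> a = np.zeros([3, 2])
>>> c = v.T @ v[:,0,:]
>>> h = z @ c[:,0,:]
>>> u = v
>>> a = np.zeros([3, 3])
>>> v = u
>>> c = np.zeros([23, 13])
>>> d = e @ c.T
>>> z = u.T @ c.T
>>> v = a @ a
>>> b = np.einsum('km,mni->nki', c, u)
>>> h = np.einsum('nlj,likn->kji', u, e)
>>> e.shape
(37, 3, 5, 13)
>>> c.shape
(23, 13)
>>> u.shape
(13, 37, 37)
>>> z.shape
(37, 37, 23)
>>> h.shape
(5, 37, 3)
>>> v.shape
(3, 3)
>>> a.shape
(3, 3)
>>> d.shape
(37, 3, 5, 23)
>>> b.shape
(37, 23, 37)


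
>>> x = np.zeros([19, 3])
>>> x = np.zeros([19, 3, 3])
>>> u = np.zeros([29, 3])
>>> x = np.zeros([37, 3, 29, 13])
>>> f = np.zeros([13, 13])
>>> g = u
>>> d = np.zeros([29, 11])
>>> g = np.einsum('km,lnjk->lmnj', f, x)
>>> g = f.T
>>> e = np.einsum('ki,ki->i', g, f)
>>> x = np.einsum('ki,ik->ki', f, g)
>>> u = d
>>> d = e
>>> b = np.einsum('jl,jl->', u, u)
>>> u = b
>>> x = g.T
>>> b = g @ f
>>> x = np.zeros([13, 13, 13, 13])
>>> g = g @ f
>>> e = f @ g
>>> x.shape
(13, 13, 13, 13)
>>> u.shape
()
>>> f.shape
(13, 13)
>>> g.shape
(13, 13)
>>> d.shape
(13,)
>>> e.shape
(13, 13)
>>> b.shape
(13, 13)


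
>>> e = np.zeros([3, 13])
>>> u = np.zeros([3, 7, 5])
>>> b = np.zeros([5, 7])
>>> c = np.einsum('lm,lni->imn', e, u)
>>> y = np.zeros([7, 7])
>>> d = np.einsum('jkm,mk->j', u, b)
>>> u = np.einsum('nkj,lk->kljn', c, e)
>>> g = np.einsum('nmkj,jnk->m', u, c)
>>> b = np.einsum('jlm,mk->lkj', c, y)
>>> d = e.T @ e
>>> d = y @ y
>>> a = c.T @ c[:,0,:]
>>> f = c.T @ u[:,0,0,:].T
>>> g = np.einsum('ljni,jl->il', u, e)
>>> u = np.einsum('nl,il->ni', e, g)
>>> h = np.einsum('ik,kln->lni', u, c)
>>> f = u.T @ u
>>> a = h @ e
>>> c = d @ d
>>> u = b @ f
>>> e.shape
(3, 13)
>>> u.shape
(13, 7, 5)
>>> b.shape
(13, 7, 5)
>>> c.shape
(7, 7)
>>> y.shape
(7, 7)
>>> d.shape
(7, 7)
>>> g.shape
(5, 13)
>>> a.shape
(13, 7, 13)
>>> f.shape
(5, 5)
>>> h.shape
(13, 7, 3)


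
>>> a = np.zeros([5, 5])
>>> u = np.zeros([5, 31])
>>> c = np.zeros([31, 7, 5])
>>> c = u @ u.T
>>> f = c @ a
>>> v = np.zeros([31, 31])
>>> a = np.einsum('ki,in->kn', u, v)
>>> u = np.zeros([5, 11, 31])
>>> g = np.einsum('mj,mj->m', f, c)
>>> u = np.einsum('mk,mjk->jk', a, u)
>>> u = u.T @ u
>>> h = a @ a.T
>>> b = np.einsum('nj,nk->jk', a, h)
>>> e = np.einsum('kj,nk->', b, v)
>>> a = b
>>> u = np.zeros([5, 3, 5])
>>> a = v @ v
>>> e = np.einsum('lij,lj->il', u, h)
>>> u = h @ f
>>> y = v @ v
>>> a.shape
(31, 31)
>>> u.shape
(5, 5)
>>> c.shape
(5, 5)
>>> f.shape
(5, 5)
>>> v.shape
(31, 31)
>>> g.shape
(5,)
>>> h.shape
(5, 5)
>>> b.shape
(31, 5)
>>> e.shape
(3, 5)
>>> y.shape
(31, 31)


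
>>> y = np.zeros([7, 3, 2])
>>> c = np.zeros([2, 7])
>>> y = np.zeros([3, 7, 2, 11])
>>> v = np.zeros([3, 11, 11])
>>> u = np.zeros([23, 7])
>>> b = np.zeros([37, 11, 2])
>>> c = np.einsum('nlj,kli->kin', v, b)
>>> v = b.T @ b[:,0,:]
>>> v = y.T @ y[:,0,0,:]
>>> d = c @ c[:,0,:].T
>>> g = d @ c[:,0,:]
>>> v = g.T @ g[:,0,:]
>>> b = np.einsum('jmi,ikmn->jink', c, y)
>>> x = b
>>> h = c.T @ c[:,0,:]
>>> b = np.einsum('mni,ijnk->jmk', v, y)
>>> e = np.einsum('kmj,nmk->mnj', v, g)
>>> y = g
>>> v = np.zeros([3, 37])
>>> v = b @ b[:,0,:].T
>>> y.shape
(37, 2, 3)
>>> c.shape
(37, 2, 3)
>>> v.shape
(7, 3, 7)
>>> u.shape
(23, 7)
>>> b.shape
(7, 3, 11)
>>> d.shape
(37, 2, 37)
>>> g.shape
(37, 2, 3)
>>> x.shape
(37, 3, 11, 7)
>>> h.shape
(3, 2, 3)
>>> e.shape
(2, 37, 3)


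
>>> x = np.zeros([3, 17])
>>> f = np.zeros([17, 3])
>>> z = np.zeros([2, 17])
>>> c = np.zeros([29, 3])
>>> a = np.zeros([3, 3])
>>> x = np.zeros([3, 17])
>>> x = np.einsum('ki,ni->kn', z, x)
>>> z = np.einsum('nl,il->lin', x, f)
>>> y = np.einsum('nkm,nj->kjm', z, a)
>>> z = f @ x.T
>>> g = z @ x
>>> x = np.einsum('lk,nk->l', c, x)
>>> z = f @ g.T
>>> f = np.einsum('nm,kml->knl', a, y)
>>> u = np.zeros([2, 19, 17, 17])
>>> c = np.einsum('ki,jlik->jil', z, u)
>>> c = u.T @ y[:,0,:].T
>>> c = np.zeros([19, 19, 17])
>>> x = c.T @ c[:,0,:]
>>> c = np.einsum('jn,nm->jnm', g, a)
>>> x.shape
(17, 19, 17)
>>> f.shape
(17, 3, 2)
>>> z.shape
(17, 17)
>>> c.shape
(17, 3, 3)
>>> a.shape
(3, 3)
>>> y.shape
(17, 3, 2)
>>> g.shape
(17, 3)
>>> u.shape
(2, 19, 17, 17)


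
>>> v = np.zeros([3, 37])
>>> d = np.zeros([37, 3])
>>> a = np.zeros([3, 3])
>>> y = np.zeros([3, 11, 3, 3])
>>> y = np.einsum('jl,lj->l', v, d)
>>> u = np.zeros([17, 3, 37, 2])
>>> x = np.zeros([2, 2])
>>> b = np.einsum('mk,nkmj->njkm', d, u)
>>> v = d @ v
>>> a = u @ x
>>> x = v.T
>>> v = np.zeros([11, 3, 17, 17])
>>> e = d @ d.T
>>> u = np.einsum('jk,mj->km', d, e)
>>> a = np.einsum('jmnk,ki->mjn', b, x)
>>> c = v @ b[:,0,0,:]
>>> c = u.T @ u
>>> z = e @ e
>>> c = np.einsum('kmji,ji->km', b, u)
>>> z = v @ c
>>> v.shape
(11, 3, 17, 17)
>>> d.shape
(37, 3)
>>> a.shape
(2, 17, 3)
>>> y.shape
(37,)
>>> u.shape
(3, 37)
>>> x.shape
(37, 37)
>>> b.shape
(17, 2, 3, 37)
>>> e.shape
(37, 37)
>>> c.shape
(17, 2)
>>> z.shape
(11, 3, 17, 2)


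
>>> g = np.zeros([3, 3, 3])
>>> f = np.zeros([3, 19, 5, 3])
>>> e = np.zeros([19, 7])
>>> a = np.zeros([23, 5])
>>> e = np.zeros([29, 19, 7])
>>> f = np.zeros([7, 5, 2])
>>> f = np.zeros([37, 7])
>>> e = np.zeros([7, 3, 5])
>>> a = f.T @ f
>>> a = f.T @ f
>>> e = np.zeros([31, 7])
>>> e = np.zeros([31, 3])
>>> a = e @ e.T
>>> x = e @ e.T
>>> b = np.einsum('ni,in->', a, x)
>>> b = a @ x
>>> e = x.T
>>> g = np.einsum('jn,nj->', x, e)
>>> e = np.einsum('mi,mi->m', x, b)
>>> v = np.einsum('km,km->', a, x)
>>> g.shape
()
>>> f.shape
(37, 7)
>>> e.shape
(31,)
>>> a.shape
(31, 31)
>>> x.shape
(31, 31)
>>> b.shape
(31, 31)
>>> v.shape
()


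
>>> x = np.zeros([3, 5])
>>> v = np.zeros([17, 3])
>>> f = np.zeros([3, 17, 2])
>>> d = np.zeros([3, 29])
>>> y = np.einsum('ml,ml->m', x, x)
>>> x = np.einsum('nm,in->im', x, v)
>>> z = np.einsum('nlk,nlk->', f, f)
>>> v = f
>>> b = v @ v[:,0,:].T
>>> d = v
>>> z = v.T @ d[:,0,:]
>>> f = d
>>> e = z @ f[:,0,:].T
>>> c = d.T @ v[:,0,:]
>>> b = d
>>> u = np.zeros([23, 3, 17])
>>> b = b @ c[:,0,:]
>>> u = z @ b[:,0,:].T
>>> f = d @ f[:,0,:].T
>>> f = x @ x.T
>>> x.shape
(17, 5)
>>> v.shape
(3, 17, 2)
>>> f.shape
(17, 17)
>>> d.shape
(3, 17, 2)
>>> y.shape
(3,)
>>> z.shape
(2, 17, 2)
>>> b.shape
(3, 17, 2)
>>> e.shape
(2, 17, 3)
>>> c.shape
(2, 17, 2)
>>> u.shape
(2, 17, 3)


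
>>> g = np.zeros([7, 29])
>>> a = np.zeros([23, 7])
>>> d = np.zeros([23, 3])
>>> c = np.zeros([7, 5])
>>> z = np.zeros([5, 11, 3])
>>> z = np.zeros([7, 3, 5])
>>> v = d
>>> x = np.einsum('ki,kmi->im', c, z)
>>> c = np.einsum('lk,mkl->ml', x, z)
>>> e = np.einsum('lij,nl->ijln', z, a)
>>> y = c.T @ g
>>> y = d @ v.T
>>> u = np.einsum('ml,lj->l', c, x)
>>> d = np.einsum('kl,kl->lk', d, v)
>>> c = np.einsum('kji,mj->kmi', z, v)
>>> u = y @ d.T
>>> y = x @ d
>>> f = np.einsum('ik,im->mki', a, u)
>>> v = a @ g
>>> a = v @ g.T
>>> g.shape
(7, 29)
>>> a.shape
(23, 7)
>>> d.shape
(3, 23)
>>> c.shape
(7, 23, 5)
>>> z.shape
(7, 3, 5)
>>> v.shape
(23, 29)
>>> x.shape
(5, 3)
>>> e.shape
(3, 5, 7, 23)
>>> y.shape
(5, 23)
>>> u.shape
(23, 3)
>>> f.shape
(3, 7, 23)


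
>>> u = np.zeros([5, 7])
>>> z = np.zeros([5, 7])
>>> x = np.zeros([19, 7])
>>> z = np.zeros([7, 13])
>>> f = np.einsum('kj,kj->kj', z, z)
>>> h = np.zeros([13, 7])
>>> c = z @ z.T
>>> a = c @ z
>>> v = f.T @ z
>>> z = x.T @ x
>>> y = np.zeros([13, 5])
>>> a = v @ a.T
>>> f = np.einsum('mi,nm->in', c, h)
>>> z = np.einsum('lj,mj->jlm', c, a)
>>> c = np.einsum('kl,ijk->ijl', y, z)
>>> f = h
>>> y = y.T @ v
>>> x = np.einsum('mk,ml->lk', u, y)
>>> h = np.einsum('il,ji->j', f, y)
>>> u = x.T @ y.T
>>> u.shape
(7, 5)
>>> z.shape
(7, 7, 13)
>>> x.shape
(13, 7)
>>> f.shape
(13, 7)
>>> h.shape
(5,)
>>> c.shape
(7, 7, 5)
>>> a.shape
(13, 7)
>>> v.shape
(13, 13)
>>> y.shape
(5, 13)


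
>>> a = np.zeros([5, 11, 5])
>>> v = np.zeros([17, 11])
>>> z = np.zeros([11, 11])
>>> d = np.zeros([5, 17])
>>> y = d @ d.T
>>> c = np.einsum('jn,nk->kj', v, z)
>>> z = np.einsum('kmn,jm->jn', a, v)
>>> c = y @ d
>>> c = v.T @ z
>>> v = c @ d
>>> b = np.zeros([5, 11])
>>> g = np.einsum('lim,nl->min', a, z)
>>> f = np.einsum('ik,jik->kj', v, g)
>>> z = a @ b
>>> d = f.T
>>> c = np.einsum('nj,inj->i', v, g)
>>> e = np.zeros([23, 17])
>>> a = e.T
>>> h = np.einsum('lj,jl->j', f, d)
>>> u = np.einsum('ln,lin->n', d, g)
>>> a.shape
(17, 23)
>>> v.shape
(11, 17)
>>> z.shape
(5, 11, 11)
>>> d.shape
(5, 17)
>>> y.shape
(5, 5)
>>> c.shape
(5,)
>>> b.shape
(5, 11)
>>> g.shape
(5, 11, 17)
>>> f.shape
(17, 5)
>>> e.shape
(23, 17)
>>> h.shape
(5,)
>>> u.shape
(17,)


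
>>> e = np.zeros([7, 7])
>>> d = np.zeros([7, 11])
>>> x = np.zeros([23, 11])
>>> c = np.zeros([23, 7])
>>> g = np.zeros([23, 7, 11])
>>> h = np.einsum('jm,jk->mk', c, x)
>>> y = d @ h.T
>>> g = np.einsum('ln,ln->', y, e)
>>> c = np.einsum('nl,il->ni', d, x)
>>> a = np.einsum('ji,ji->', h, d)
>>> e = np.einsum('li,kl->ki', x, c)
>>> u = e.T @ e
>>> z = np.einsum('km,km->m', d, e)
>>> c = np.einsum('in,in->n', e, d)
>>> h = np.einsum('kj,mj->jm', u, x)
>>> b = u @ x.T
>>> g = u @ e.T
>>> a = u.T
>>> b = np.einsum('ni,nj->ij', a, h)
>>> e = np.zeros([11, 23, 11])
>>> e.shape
(11, 23, 11)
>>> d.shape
(7, 11)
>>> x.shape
(23, 11)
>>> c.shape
(11,)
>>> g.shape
(11, 7)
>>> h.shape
(11, 23)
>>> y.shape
(7, 7)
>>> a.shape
(11, 11)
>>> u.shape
(11, 11)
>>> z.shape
(11,)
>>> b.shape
(11, 23)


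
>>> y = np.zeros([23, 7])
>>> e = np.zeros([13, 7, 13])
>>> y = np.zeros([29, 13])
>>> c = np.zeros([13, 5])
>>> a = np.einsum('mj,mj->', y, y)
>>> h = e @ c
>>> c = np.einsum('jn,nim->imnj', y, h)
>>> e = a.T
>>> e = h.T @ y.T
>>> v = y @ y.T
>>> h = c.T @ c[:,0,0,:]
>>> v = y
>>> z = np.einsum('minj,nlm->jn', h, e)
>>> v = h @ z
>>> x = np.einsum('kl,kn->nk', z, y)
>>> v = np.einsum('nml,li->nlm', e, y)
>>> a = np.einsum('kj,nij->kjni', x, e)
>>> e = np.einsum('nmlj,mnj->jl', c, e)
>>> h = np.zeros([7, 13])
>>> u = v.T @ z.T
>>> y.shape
(29, 13)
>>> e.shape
(29, 13)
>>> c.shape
(7, 5, 13, 29)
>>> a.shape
(13, 29, 5, 7)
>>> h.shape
(7, 13)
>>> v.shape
(5, 29, 7)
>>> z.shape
(29, 5)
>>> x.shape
(13, 29)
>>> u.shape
(7, 29, 29)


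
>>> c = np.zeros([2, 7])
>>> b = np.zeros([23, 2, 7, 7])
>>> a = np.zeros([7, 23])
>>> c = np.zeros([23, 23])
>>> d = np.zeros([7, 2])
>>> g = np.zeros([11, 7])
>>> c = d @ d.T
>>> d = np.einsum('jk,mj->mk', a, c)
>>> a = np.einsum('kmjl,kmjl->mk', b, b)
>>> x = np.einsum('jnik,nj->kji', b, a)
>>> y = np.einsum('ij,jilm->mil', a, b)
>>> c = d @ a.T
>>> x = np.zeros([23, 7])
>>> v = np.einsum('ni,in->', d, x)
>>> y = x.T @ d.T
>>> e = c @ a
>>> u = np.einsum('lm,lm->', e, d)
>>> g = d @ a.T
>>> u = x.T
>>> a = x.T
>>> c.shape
(7, 2)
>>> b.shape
(23, 2, 7, 7)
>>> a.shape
(7, 23)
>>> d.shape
(7, 23)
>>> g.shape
(7, 2)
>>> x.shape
(23, 7)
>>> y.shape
(7, 7)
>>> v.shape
()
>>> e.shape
(7, 23)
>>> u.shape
(7, 23)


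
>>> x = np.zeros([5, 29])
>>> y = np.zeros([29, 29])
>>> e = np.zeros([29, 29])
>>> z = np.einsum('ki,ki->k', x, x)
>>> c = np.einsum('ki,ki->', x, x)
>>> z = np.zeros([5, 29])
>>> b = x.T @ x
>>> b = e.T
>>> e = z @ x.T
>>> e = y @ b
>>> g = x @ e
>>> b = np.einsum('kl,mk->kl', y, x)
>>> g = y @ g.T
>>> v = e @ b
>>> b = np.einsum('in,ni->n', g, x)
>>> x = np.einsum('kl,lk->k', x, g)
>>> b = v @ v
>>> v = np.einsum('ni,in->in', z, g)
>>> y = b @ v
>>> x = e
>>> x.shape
(29, 29)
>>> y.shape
(29, 5)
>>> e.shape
(29, 29)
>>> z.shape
(5, 29)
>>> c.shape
()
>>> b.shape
(29, 29)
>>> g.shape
(29, 5)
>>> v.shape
(29, 5)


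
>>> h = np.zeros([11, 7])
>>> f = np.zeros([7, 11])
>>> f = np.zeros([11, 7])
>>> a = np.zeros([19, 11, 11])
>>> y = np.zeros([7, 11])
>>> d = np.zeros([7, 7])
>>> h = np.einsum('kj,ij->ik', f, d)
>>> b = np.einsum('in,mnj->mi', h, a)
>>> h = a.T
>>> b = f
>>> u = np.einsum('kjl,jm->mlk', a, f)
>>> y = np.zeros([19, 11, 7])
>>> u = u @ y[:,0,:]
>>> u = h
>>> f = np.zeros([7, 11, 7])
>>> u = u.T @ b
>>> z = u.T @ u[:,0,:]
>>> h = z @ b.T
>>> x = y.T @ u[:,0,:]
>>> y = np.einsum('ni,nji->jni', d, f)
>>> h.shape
(7, 11, 11)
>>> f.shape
(7, 11, 7)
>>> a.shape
(19, 11, 11)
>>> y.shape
(11, 7, 7)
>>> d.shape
(7, 7)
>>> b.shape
(11, 7)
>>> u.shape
(19, 11, 7)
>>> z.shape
(7, 11, 7)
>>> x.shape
(7, 11, 7)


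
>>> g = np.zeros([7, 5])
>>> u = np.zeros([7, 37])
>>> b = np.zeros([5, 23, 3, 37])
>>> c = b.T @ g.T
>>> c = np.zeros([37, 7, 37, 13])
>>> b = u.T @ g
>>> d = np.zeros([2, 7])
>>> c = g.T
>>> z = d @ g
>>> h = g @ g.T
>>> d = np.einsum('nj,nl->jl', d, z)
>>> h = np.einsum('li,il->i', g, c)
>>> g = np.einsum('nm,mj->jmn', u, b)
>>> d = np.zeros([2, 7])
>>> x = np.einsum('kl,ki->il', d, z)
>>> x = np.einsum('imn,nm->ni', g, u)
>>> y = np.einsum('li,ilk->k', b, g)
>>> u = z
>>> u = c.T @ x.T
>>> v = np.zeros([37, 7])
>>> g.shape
(5, 37, 7)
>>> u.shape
(7, 7)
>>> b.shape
(37, 5)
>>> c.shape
(5, 7)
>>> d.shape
(2, 7)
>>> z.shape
(2, 5)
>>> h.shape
(5,)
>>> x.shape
(7, 5)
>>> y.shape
(7,)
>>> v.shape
(37, 7)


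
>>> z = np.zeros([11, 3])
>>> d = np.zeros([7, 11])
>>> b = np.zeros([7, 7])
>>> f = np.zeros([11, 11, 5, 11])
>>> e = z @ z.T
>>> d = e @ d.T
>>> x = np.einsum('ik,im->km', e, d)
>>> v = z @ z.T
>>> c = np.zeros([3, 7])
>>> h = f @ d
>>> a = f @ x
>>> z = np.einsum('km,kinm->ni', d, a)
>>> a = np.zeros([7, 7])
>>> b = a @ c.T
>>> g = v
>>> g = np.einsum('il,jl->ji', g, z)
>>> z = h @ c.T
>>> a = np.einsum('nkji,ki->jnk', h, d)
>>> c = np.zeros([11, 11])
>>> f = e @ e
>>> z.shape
(11, 11, 5, 3)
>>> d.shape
(11, 7)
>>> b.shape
(7, 3)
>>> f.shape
(11, 11)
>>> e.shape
(11, 11)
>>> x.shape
(11, 7)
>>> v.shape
(11, 11)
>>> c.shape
(11, 11)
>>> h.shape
(11, 11, 5, 7)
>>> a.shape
(5, 11, 11)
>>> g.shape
(5, 11)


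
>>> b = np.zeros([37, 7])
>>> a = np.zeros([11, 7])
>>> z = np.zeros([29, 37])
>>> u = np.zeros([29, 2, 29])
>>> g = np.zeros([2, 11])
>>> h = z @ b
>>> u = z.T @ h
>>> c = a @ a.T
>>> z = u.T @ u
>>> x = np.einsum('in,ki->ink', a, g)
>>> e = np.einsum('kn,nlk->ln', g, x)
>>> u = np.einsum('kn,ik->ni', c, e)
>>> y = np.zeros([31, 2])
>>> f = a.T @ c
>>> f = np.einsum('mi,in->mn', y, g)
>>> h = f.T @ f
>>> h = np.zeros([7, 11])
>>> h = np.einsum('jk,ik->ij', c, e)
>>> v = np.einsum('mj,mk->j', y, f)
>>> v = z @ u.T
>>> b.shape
(37, 7)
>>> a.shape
(11, 7)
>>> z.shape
(7, 7)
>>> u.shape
(11, 7)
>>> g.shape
(2, 11)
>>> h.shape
(7, 11)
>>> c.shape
(11, 11)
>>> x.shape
(11, 7, 2)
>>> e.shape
(7, 11)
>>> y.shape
(31, 2)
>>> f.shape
(31, 11)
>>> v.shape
(7, 11)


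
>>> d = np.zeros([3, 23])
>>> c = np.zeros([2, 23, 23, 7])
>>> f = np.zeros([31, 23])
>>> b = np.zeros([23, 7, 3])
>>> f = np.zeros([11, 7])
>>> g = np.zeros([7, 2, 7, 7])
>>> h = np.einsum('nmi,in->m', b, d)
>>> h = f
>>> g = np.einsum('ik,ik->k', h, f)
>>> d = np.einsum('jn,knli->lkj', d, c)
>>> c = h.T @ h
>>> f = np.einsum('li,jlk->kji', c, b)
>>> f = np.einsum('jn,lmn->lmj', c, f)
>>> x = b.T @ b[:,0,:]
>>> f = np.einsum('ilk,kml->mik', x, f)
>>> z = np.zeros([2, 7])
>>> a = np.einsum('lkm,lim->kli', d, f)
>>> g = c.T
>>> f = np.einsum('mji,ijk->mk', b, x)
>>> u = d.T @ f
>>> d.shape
(23, 2, 3)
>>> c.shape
(7, 7)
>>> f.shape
(23, 3)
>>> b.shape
(23, 7, 3)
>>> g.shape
(7, 7)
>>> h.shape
(11, 7)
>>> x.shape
(3, 7, 3)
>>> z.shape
(2, 7)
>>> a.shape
(2, 23, 3)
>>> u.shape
(3, 2, 3)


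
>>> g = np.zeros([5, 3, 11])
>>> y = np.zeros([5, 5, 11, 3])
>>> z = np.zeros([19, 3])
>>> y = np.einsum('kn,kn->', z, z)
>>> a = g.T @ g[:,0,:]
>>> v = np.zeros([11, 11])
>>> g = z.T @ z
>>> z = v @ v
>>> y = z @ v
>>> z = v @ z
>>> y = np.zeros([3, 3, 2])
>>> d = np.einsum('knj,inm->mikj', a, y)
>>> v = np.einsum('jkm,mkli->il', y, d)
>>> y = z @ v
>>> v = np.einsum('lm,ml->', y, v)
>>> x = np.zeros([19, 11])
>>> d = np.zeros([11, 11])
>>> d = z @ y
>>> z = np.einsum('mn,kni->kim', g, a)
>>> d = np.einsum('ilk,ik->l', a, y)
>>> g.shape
(3, 3)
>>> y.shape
(11, 11)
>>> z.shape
(11, 11, 3)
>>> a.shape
(11, 3, 11)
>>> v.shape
()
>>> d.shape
(3,)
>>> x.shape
(19, 11)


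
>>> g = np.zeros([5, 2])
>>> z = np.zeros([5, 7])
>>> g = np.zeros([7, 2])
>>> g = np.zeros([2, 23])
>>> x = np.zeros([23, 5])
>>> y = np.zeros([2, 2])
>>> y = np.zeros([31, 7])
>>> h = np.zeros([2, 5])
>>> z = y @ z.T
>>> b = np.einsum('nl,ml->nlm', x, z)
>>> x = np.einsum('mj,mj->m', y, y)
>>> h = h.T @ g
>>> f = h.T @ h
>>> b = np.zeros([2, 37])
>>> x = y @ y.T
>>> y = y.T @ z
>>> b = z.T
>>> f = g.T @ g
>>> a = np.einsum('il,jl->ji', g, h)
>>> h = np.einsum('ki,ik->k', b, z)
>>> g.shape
(2, 23)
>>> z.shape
(31, 5)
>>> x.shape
(31, 31)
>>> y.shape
(7, 5)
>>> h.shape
(5,)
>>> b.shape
(5, 31)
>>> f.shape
(23, 23)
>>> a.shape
(5, 2)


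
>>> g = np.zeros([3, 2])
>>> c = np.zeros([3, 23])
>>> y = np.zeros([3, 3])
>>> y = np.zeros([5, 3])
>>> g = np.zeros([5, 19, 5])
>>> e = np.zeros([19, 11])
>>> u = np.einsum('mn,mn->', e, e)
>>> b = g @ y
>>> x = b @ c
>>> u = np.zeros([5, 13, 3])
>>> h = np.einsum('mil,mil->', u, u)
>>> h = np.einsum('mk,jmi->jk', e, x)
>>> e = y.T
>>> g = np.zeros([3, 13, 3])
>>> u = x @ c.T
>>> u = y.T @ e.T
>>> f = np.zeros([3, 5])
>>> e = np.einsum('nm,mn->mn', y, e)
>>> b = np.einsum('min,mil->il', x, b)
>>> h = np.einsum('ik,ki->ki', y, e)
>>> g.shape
(3, 13, 3)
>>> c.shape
(3, 23)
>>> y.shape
(5, 3)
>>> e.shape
(3, 5)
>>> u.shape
(3, 3)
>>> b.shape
(19, 3)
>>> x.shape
(5, 19, 23)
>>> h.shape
(3, 5)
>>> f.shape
(3, 5)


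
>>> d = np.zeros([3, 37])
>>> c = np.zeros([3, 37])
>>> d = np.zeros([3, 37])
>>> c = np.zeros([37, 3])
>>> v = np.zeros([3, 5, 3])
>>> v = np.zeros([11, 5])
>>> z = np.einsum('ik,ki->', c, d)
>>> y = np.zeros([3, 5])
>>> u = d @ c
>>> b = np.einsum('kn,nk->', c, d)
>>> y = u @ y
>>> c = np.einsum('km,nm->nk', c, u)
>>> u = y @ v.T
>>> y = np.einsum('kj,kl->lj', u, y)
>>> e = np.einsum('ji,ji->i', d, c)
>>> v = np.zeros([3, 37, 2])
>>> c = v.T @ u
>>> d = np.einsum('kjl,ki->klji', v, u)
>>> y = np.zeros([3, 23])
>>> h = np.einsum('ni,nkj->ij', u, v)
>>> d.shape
(3, 2, 37, 11)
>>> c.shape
(2, 37, 11)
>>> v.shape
(3, 37, 2)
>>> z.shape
()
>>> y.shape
(3, 23)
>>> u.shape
(3, 11)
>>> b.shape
()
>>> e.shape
(37,)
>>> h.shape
(11, 2)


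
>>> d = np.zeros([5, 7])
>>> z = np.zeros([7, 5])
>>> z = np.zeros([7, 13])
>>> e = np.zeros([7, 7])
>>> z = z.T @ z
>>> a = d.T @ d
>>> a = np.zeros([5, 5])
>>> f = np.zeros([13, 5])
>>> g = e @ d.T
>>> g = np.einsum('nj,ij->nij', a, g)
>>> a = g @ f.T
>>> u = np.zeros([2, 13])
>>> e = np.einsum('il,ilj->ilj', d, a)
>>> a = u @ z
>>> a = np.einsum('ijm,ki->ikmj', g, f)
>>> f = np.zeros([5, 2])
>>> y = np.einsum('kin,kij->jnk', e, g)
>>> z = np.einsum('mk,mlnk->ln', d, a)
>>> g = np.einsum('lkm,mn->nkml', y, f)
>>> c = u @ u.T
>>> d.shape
(5, 7)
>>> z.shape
(13, 5)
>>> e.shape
(5, 7, 13)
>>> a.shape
(5, 13, 5, 7)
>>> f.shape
(5, 2)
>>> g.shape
(2, 13, 5, 5)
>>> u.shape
(2, 13)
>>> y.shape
(5, 13, 5)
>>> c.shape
(2, 2)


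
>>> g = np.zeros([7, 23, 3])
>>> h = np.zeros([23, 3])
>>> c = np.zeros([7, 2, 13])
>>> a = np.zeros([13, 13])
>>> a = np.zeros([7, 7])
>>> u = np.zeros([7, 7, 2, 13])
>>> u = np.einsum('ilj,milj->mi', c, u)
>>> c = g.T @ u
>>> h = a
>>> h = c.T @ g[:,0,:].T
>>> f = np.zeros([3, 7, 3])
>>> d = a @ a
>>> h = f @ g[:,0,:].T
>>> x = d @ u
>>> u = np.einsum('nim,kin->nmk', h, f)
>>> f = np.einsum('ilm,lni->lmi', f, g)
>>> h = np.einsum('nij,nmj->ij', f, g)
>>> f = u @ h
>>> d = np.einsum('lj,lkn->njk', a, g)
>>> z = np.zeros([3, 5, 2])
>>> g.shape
(7, 23, 3)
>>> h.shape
(3, 3)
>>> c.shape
(3, 23, 7)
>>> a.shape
(7, 7)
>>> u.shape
(3, 7, 3)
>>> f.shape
(3, 7, 3)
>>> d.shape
(3, 7, 23)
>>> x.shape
(7, 7)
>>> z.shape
(3, 5, 2)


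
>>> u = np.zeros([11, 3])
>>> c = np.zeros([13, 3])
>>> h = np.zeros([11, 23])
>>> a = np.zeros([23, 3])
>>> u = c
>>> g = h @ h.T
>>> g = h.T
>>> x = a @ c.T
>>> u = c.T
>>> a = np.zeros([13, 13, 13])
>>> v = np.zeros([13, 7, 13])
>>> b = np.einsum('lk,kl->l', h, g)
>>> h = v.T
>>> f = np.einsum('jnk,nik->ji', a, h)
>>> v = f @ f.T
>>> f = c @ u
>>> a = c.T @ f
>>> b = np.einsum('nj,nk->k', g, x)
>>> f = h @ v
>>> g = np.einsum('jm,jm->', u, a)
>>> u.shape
(3, 13)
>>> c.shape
(13, 3)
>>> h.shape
(13, 7, 13)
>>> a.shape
(3, 13)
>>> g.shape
()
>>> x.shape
(23, 13)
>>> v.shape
(13, 13)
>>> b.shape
(13,)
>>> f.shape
(13, 7, 13)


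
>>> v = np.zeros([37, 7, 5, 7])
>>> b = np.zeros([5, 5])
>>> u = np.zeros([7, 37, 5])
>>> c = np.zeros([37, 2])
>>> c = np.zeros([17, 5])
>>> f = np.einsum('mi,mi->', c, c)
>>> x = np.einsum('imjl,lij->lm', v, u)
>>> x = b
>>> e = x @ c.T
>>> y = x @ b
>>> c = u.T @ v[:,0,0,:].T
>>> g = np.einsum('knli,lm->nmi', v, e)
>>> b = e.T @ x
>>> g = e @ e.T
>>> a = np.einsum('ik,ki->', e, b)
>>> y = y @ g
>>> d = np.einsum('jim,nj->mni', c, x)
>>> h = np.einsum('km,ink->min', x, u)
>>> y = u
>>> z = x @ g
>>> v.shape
(37, 7, 5, 7)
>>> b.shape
(17, 5)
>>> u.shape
(7, 37, 5)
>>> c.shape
(5, 37, 37)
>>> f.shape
()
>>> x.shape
(5, 5)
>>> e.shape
(5, 17)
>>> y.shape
(7, 37, 5)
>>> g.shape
(5, 5)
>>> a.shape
()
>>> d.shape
(37, 5, 37)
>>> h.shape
(5, 7, 37)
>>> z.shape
(5, 5)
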